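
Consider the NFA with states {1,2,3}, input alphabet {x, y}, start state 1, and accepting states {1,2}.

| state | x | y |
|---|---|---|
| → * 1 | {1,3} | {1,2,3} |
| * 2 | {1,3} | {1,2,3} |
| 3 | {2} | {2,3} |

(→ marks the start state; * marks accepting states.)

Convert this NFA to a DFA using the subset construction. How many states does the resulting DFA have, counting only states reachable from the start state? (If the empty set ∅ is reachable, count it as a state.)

3

Start state of the DFA: {1}.
{1} --x--> {1,3}  [new]
{1} --y--> {1,2,3}  [new]
{1,3} --x--> {1,2,3}  [seen]
{1,3} --y--> {1,2,3}  [seen]
{1,2,3} --x--> {1,2,3}  [seen]
{1,2,3} --y--> {1,2,3}  [seen]
Reachable DFA states: {1}, {1,3}, {1,2,3}.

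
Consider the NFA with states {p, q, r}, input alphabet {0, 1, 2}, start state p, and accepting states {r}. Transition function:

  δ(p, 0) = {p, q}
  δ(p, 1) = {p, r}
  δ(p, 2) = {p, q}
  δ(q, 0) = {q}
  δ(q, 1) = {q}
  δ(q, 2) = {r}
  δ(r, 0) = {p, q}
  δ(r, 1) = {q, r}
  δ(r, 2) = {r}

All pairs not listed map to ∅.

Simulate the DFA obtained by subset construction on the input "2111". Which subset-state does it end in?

{p, q, r}

Start: {p}.
δ(p,2) = {p, q}.
Union: {p, q}.
After 2: {p, q}.
δ(p,1) = {p, r}; δ(q,1) = {q}.
Union: {p, q, r}.
After 1: {p, q, r}.
δ(p,1) = {p, r}; δ(q,1) = {q}; δ(r,1) = {q, r}.
Union: {p, q, r}.
After 1: {p, q, r}.
δ(p,1) = {p, r}; δ(q,1) = {q}; δ(r,1) = {q, r}.
Union: {p, q, r}.
After 1: {p, q, r}.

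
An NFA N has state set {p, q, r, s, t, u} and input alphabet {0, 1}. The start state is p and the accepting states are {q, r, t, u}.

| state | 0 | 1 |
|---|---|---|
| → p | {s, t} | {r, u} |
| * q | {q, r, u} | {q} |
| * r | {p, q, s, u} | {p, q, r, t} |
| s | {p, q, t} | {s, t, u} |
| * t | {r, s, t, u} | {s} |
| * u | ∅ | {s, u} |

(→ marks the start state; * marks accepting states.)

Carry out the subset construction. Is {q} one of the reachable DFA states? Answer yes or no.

no

Start state of the DFA: {p}.
{p} --0--> {s, t}  [new]
{p} --1--> {r, u}  [new]
{s, t} --0--> {p, q, r, s, t, u}  [new]
{s, t} --1--> {s, t, u}  [new]
{r, u} --0--> {p, q, s, u}  [new]
{r, u} --1--> {p, q, r, s, t, u}  [seen]
{p, q, r, s, t, u} --0--> {p, q, r, s, t, u}  [seen]
{p, q, r, s, t, u} --1--> {p, q, r, s, t, u}  [seen]
{s, t, u} --0--> {p, q, r, s, t, u}  [seen]
{s, t, u} --1--> {s, t, u}  [seen]
{p, q, s, u} --0--> {p, q, r, s, t, u}  [seen]
{p, q, s, u} --1--> {q, r, s, t, u}  [new]
{q, r, s, t, u} --0--> {p, q, r, s, t, u}  [seen]
{q, r, s, t, u} --1--> {p, q, r, s, t, u}  [seen]
Reachable DFA states: {p}, {s, t}, {r, u}, {p, q, r, s, t, u}, {s, t, u}, {p, q, s, u}, {q, r, s, t, u}.
{q} is not among them.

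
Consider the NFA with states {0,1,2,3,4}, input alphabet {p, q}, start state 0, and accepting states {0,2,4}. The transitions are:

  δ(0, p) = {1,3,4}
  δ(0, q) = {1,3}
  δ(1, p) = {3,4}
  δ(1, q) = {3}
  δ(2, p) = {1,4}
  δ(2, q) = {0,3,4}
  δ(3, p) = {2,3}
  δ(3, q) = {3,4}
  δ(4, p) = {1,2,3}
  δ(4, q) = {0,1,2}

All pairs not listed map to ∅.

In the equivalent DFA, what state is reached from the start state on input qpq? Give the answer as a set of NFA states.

Start: {0}.
δ(0,q) = {1,3}.
Union: {1,3}.
After q: {1,3}.
δ(1,p) = {3,4}; δ(3,p) = {2,3}.
Union: {2,3,4}.
After p: {2,3,4}.
δ(2,q) = {0,3,4}; δ(3,q) = {3,4}; δ(4,q) = {0,1,2}.
Union: {0,1,2,3,4}.
After q: {0,1,2,3,4}.

{0,1,2,3,4}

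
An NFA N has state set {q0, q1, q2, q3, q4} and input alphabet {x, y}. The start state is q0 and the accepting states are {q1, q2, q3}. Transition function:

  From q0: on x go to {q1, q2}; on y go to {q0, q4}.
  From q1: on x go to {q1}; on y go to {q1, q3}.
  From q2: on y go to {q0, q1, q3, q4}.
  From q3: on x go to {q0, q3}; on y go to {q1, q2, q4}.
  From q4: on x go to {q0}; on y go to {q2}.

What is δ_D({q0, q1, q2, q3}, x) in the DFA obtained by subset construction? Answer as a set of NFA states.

δ(q0,x) = {q1, q2}; δ(q1,x) = {q1}; δ(q2,x) = ∅; δ(q3,x) = {q0, q3}.
Union: {q0, q1, q2, q3}.

{q0, q1, q2, q3}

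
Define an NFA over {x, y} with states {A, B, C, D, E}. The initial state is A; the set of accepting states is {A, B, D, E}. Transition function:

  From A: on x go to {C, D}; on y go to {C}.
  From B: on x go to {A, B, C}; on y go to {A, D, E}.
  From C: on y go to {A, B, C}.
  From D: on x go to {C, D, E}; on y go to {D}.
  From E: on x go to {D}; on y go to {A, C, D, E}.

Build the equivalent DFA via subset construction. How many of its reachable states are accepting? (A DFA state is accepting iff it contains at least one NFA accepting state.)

6

Start state of the DFA: {A}.
{A} --x--> {C, D}  [new]
{A} --y--> {C}  [new]
{C, D} --x--> {C, D, E}  [new]
{C, D} --y--> {A, B, C, D}  [new]
{C} --x--> ∅  [new]
{C} --y--> {A, B, C}  [new]
{C, D, E} --x--> {C, D, E}  [seen]
{C, D, E} --y--> {A, B, C, D, E}  [new]
{A, B, C, D} --x--> {A, B, C, D, E}  [seen]
{A, B, C, D} --y--> {A, B, C, D, E}  [seen]
∅ --x--> ∅  [seen]
∅ --y--> ∅  [seen]
{A, B, C} --x--> {A, B, C, D}  [seen]
{A, B, C} --y--> {A, B, C, D, E}  [seen]
{A, B, C, D, E} --x--> {A, B, C, D, E}  [seen]
{A, B, C, D, E} --y--> {A, B, C, D, E}  [seen]
Reachable DFA states: {A}, {C, D}, {C}, {C, D, E}, {A, B, C, D}, ∅, {A, B, C}, {A, B, C, D, E}.
Accepting DFA states (contain an NFA accepting state): {A}, {C, D}, {C, D, E}, {A, B, C, D}, {A, B, C}, {A, B, C, D, E}.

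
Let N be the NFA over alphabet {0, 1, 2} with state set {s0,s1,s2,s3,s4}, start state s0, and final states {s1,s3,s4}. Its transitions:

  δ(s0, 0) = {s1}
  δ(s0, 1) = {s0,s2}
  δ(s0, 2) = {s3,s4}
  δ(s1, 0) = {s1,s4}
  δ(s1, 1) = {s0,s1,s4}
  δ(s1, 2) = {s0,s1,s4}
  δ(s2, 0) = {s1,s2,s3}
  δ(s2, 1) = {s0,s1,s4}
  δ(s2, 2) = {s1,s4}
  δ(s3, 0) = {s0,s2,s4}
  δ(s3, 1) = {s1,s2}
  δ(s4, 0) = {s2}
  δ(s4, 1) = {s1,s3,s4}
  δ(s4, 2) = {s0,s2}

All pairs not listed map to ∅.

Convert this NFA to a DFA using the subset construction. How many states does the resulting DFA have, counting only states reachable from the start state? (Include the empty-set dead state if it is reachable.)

14

Start state of the DFA: {s0}.
{s0} --0--> {s1}  [new]
{s0} --1--> {s0,s2}  [new]
{s0} --2--> {s3,s4}  [new]
{s1} --0--> {s1,s4}  [new]
{s1} --1--> {s0,s1,s4}  [new]
{s1} --2--> {s0,s1,s4}  [seen]
{s0,s2} --0--> {s1,s2,s3}  [new]
{s0,s2} --1--> {s0,s1,s2,s4}  [new]
{s0,s2} --2--> {s1,s3,s4}  [new]
{s3,s4} --0--> {s0,s2,s4}  [new]
{s3,s4} --1--> {s1,s2,s3,s4}  [new]
{s3,s4} --2--> {s0,s2}  [seen]
{s1,s4} --0--> {s1,s2,s4}  [new]
{s1,s4} --1--> {s0,s1,s3,s4}  [new]
{s1,s4} --2--> {s0,s1,s2,s4}  [seen]
{s0,s1,s4} --0--> {s1,s2,s4}  [seen]
{s0,s1,s4} --1--> {s0,s1,s2,s3,s4}  [new]
{s0,s1,s4} --2--> {s0,s1,s2,s3,s4}  [seen]
{s1,s2,s3} --0--> {s0,s1,s2,s3,s4}  [seen]
{s1,s2,s3} --1--> {s0,s1,s2,s4}  [seen]
{s1,s2,s3} --2--> {s0,s1,s4}  [seen]
{s0,s1,s2,s4} --0--> {s1,s2,s3,s4}  [seen]
{s0,s1,s2,s4} --1--> {s0,s1,s2,s3,s4}  [seen]
{s0,s1,s2,s4} --2--> {s0,s1,s2,s3,s4}  [seen]
{s1,s3,s4} --0--> {s0,s1,s2,s4}  [seen]
{s1,s3,s4} --1--> {s0,s1,s2,s3,s4}  [seen]
{s1,s3,s4} --2--> {s0,s1,s2,s4}  [seen]
{s0,s2,s4} --0--> {s1,s2,s3}  [seen]
{s0,s2,s4} --1--> {s0,s1,s2,s3,s4}  [seen]
{s0,s2,s4} --2--> {s0,s1,s2,s3,s4}  [seen]
{s1,s2,s3,s4} --0--> {s0,s1,s2,s3,s4}  [seen]
{s1,s2,s3,s4} --1--> {s0,s1,s2,s3,s4}  [seen]
{s1,s2,s3,s4} --2--> {s0,s1,s2,s4}  [seen]
{s1,s2,s4} --0--> {s1,s2,s3,s4}  [seen]
{s1,s2,s4} --1--> {s0,s1,s3,s4}  [seen]
{s1,s2,s4} --2--> {s0,s1,s2,s4}  [seen]
{s0,s1,s3,s4} --0--> {s0,s1,s2,s4}  [seen]
{s0,s1,s3,s4} --1--> {s0,s1,s2,s3,s4}  [seen]
{s0,s1,s3,s4} --2--> {s0,s1,s2,s3,s4}  [seen]
{s0,s1,s2,s3,s4} --0--> {s0,s1,s2,s3,s4}  [seen]
{s0,s1,s2,s3,s4} --1--> {s0,s1,s2,s3,s4}  [seen]
{s0,s1,s2,s3,s4} --2--> {s0,s1,s2,s3,s4}  [seen]
Reachable DFA states: {s0}, {s1}, {s0,s2}, {s3,s4}, {s1,s4}, {s0,s1,s4}, {s1,s2,s3}, {s0,s1,s2,s4}, {s1,s3,s4}, {s0,s2,s4}, {s1,s2,s3,s4}, {s1,s2,s4}, {s0,s1,s3,s4}, {s0,s1,s2,s3,s4}.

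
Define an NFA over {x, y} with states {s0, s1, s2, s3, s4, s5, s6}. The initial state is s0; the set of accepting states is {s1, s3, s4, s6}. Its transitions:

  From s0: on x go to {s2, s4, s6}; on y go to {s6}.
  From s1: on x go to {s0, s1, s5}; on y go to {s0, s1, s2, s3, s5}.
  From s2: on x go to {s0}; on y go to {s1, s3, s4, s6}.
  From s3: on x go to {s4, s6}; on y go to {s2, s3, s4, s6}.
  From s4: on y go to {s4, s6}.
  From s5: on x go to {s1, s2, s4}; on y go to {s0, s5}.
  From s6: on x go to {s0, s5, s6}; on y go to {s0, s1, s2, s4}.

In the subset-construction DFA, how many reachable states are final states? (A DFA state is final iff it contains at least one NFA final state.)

Start state of the DFA: {s0}.
{s0} --x--> {s2, s4, s6}  [new]
{s0} --y--> {s6}  [new]
{s2, s4, s6} --x--> {s0, s5, s6}  [new]
{s2, s4, s6} --y--> {s0, s1, s2, s3, s4, s6}  [new]
{s6} --x--> {s0, s5, s6}  [seen]
{s6} --y--> {s0, s1, s2, s4}  [new]
{s0, s5, s6} --x--> {s0, s1, s2, s4, s5, s6}  [new]
{s0, s5, s6} --y--> {s0, s1, s2, s4, s5, s6}  [seen]
{s0, s1, s2, s3, s4, s6} --x--> {s0, s1, s2, s4, s5, s6}  [seen]
{s0, s1, s2, s3, s4, s6} --y--> {s0, s1, s2, s3, s4, s5, s6}  [new]
{s0, s1, s2, s4} --x--> {s0, s1, s2, s4, s5, s6}  [seen]
{s0, s1, s2, s4} --y--> {s0, s1, s2, s3, s4, s5, s6}  [seen]
{s0, s1, s2, s4, s5, s6} --x--> {s0, s1, s2, s4, s5, s6}  [seen]
{s0, s1, s2, s4, s5, s6} --y--> {s0, s1, s2, s3, s4, s5, s6}  [seen]
{s0, s1, s2, s3, s4, s5, s6} --x--> {s0, s1, s2, s4, s5, s6}  [seen]
{s0, s1, s2, s3, s4, s5, s6} --y--> {s0, s1, s2, s3, s4, s5, s6}  [seen]
Reachable DFA states: {s0}, {s2, s4, s6}, {s6}, {s0, s5, s6}, {s0, s1, s2, s3, s4, s6}, {s0, s1, s2, s4}, {s0, s1, s2, s4, s5, s6}, {s0, s1, s2, s3, s4, s5, s6}.
Accepting DFA states (contain an NFA accepting state): {s2, s4, s6}, {s6}, {s0, s5, s6}, {s0, s1, s2, s3, s4, s6}, {s0, s1, s2, s4}, {s0, s1, s2, s4, s5, s6}, {s0, s1, s2, s3, s4, s5, s6}.

7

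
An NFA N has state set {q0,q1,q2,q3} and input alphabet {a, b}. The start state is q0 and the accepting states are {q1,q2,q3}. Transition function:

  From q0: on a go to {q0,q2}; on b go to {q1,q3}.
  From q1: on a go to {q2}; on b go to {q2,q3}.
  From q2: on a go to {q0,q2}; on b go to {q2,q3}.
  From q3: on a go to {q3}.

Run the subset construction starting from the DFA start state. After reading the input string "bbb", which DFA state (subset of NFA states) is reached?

Start: {q0}.
δ(q0,b) = {q1,q3}.
Union: {q1,q3}.
After b: {q1,q3}.
δ(q1,b) = {q2,q3}; δ(q3,b) = ∅.
Union: {q2,q3}.
After b: {q2,q3}.
δ(q2,b) = {q2,q3}; δ(q3,b) = ∅.
Union: {q2,q3}.
After b: {q2,q3}.

{q2,q3}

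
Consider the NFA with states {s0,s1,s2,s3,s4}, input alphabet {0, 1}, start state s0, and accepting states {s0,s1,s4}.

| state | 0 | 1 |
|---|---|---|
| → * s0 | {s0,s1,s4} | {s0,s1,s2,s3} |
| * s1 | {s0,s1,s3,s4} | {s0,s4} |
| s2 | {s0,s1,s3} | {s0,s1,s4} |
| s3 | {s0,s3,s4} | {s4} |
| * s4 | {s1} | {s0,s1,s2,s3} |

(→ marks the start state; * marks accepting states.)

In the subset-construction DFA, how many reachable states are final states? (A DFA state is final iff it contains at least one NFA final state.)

5

Start state of the DFA: {s0}.
{s0} --0--> {s0,s1,s4}  [new]
{s0} --1--> {s0,s1,s2,s3}  [new]
{s0,s1,s4} --0--> {s0,s1,s3,s4}  [new]
{s0,s1,s4} --1--> {s0,s1,s2,s3,s4}  [new]
{s0,s1,s2,s3} --0--> {s0,s1,s3,s4}  [seen]
{s0,s1,s2,s3} --1--> {s0,s1,s2,s3,s4}  [seen]
{s0,s1,s3,s4} --0--> {s0,s1,s3,s4}  [seen]
{s0,s1,s3,s4} --1--> {s0,s1,s2,s3,s4}  [seen]
{s0,s1,s2,s3,s4} --0--> {s0,s1,s3,s4}  [seen]
{s0,s1,s2,s3,s4} --1--> {s0,s1,s2,s3,s4}  [seen]
Reachable DFA states: {s0}, {s0,s1,s4}, {s0,s1,s2,s3}, {s0,s1,s3,s4}, {s0,s1,s2,s3,s4}.
Accepting DFA states (contain an NFA accepting state): {s0}, {s0,s1,s4}, {s0,s1,s2,s3}, {s0,s1,s3,s4}, {s0,s1,s2,s3,s4}.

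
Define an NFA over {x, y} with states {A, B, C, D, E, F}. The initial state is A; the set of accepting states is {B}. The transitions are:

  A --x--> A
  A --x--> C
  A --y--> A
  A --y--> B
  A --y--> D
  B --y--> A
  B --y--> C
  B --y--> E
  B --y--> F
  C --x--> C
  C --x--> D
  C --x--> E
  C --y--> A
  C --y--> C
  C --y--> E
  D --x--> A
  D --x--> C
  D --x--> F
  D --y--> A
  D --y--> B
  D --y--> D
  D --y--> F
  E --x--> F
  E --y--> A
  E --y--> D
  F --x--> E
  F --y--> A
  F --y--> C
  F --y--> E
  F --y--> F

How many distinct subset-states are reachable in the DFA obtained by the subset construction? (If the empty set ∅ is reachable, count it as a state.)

Start state of the DFA: {A}.
{A} --x--> {A, C}  [new]
{A} --y--> {A, B, D}  [new]
{A, C} --x--> {A, C, D, E}  [new]
{A, C} --y--> {A, B, C, D, E}  [new]
{A, B, D} --x--> {A, C, F}  [new]
{A, B, D} --y--> {A, B, C, D, E, F}  [new]
{A, C, D, E} --x--> {A, C, D, E, F}  [new]
{A, C, D, E} --y--> {A, B, C, D, E, F}  [seen]
{A, B, C, D, E} --x--> {A, C, D, E, F}  [seen]
{A, B, C, D, E} --y--> {A, B, C, D, E, F}  [seen]
{A, C, F} --x--> {A, C, D, E}  [seen]
{A, C, F} --y--> {A, B, C, D, E, F}  [seen]
{A, B, C, D, E, F} --x--> {A, C, D, E, F}  [seen]
{A, B, C, D, E, F} --y--> {A, B, C, D, E, F}  [seen]
{A, C, D, E, F} --x--> {A, C, D, E, F}  [seen]
{A, C, D, E, F} --y--> {A, B, C, D, E, F}  [seen]
Reachable DFA states: {A}, {A, C}, {A, B, D}, {A, C, D, E}, {A, B, C, D, E}, {A, C, F}, {A, B, C, D, E, F}, {A, C, D, E, F}.

8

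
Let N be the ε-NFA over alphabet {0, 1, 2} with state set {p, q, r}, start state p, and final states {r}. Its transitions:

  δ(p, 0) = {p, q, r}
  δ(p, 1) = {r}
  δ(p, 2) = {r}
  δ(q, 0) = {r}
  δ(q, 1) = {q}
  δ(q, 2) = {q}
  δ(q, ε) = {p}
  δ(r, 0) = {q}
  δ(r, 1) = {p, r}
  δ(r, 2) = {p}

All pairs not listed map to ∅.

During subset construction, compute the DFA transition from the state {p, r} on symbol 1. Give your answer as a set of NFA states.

{p, r}

δ(p,1) = {r}; δ(r,1) = {p, r}.
Union: {p, r}.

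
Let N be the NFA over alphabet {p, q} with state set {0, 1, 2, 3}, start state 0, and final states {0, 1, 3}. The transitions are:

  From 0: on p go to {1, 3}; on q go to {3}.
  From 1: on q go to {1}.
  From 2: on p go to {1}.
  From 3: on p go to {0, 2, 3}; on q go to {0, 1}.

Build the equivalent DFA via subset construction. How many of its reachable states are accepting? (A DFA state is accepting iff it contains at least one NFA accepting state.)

7

Start state of the DFA: {0}.
{0} --p--> {1, 3}  [new]
{0} --q--> {3}  [new]
{1, 3} --p--> {0, 2, 3}  [new]
{1, 3} --q--> {0, 1}  [new]
{3} --p--> {0, 2, 3}  [seen]
{3} --q--> {0, 1}  [seen]
{0, 2, 3} --p--> {0, 1, 2, 3}  [new]
{0, 2, 3} --q--> {0, 1, 3}  [new]
{0, 1} --p--> {1, 3}  [seen]
{0, 1} --q--> {1, 3}  [seen]
{0, 1, 2, 3} --p--> {0, 1, 2, 3}  [seen]
{0, 1, 2, 3} --q--> {0, 1, 3}  [seen]
{0, 1, 3} --p--> {0, 1, 2, 3}  [seen]
{0, 1, 3} --q--> {0, 1, 3}  [seen]
Reachable DFA states: {0}, {1, 3}, {3}, {0, 2, 3}, {0, 1}, {0, 1, 2, 3}, {0, 1, 3}.
Accepting DFA states (contain an NFA accepting state): {0}, {1, 3}, {3}, {0, 2, 3}, {0, 1}, {0, 1, 2, 3}, {0, 1, 3}.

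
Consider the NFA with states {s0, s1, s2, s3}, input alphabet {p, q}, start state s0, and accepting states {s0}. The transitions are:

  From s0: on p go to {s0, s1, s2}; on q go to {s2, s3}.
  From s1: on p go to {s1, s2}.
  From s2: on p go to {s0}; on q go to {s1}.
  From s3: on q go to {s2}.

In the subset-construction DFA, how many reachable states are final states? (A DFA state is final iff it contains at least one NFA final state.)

2

Start state of the DFA: {s0}.
{s0} --p--> {s0, s1, s2}  [new]
{s0} --q--> {s2, s3}  [new]
{s0, s1, s2} --p--> {s0, s1, s2}  [seen]
{s0, s1, s2} --q--> {s1, s2, s3}  [new]
{s2, s3} --p--> {s0}  [seen]
{s2, s3} --q--> {s1, s2}  [new]
{s1, s2, s3} --p--> {s0, s1, s2}  [seen]
{s1, s2, s3} --q--> {s1, s2}  [seen]
{s1, s2} --p--> {s0, s1, s2}  [seen]
{s1, s2} --q--> {s1}  [new]
{s1} --p--> {s1, s2}  [seen]
{s1} --q--> ∅  [new]
∅ --p--> ∅  [seen]
∅ --q--> ∅  [seen]
Reachable DFA states: {s0}, {s0, s1, s2}, {s2, s3}, {s1, s2, s3}, {s1, s2}, {s1}, ∅.
Accepting DFA states (contain an NFA accepting state): {s0}, {s0, s1, s2}.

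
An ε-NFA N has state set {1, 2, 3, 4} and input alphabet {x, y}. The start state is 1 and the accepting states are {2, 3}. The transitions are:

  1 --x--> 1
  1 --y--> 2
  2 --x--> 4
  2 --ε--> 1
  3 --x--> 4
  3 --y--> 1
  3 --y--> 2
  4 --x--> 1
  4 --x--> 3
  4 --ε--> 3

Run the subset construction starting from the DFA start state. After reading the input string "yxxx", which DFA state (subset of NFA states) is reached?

Start: {1}.
δ(1,y) = {2}.
Union: {2}.
ε-closure gives {1, 2}.
After y: {1, 2}.
δ(1,x) = {1}; δ(2,x) = {4}.
Union: {1, 4}.
ε-closure gives {1, 3, 4}.
After x: {1, 3, 4}.
δ(1,x) = {1}; δ(3,x) = {4}; δ(4,x) = {1, 3}.
Union: {1, 3, 4}.
After x: {1, 3, 4}.
δ(1,x) = {1}; δ(3,x) = {4}; δ(4,x) = {1, 3}.
Union: {1, 3, 4}.
After x: {1, 3, 4}.

{1, 3, 4}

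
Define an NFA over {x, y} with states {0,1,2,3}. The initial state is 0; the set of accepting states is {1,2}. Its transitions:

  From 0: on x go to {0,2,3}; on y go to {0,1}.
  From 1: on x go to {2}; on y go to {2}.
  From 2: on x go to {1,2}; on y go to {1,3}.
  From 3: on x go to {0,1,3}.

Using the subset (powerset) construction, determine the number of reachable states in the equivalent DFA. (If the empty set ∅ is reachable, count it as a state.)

Start state of the DFA: {0}.
{0} --x--> {0,2,3}  [new]
{0} --y--> {0,1}  [new]
{0,2,3} --x--> {0,1,2,3}  [new]
{0,2,3} --y--> {0,1,3}  [new]
{0,1} --x--> {0,2,3}  [seen]
{0,1} --y--> {0,1,2}  [new]
{0,1,2,3} --x--> {0,1,2,3}  [seen]
{0,1,2,3} --y--> {0,1,2,3}  [seen]
{0,1,3} --x--> {0,1,2,3}  [seen]
{0,1,3} --y--> {0,1,2}  [seen]
{0,1,2} --x--> {0,1,2,3}  [seen]
{0,1,2} --y--> {0,1,2,3}  [seen]
Reachable DFA states: {0}, {0,2,3}, {0,1}, {0,1,2,3}, {0,1,3}, {0,1,2}.

6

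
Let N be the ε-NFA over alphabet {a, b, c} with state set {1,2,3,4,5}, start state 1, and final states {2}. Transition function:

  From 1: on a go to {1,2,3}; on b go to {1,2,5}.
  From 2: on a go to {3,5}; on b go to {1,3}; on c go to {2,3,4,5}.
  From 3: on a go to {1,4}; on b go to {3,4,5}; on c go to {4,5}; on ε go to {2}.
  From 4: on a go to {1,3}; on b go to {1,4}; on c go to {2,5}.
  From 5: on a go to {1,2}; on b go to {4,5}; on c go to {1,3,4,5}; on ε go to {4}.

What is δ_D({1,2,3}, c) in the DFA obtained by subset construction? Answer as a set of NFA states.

δ(1,c) = ∅; δ(2,c) = {2,3,4,5}; δ(3,c) = {4,5}.
Union: {2,3,4,5}.

{2,3,4,5}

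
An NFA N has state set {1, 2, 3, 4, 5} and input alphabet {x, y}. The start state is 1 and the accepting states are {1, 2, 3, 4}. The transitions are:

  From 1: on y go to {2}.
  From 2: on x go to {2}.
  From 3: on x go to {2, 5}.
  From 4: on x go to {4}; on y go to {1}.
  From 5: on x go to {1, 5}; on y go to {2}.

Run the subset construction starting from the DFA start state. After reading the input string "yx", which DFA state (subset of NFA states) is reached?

{2}

Start: {1}.
δ(1,y) = {2}.
Union: {2}.
After y: {2}.
δ(2,x) = {2}.
Union: {2}.
After x: {2}.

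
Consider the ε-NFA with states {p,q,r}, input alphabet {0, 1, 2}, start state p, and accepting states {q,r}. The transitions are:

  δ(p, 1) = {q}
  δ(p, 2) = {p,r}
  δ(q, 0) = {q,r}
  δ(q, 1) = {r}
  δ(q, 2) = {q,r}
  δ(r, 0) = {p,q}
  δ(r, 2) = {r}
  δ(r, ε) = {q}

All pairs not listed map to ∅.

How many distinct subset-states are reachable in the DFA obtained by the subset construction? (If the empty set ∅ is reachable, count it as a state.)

Start state of the DFA: {p} (ε-closure of the NFA start).
{p} --0--> ∅  [new]
{p} --1--> {q}  [new]
{p} --2--> {p,q,r}  [new]
∅ --0--> ∅  [seen]
∅ --1--> ∅  [seen]
∅ --2--> ∅  [seen]
{q} --0--> {q,r}  [new]
{q} --1--> {q,r}  [seen]
{q} --2--> {q,r}  [seen]
{p,q,r} --0--> {p,q,r}  [seen]
{p,q,r} --1--> {q,r}  [seen]
{p,q,r} --2--> {p,q,r}  [seen]
{q,r} --0--> {p,q,r}  [seen]
{q,r} --1--> {q,r}  [seen]
{q,r} --2--> {q,r}  [seen]
Reachable DFA states: {p}, ∅, {q}, {p,q,r}, {q,r}.

5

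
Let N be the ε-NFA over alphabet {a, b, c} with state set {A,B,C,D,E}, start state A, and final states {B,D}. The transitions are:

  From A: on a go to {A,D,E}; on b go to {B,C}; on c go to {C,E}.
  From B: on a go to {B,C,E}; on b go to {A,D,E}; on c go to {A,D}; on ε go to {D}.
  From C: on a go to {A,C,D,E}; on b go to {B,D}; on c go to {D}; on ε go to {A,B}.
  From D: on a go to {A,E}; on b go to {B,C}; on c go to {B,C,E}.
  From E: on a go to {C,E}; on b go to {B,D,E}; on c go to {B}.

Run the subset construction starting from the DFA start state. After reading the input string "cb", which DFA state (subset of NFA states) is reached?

Start: {A}.
δ(A,c) = {C,E}.
Union: {C,E}.
ε-closure gives {A,B,C,D,E}.
After c: {A,B,C,D,E}.
δ(A,b) = {B,C}; δ(B,b) = {A,D,E}; δ(C,b) = {B,D}; δ(D,b) = {B,C}; δ(E,b) = {B,D,E}.
Union: {A,B,C,D,E}.
After b: {A,B,C,D,E}.

{A,B,C,D,E}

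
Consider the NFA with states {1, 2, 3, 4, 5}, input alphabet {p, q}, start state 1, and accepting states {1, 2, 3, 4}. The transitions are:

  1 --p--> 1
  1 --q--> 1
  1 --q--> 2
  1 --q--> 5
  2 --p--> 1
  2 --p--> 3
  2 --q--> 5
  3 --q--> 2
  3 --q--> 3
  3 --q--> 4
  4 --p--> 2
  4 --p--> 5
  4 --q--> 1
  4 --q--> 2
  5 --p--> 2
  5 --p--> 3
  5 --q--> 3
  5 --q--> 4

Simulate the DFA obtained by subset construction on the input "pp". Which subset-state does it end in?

Start: {1}.
δ(1,p) = {1}.
Union: {1}.
After p: {1}.
δ(1,p) = {1}.
Union: {1}.
After p: {1}.

{1}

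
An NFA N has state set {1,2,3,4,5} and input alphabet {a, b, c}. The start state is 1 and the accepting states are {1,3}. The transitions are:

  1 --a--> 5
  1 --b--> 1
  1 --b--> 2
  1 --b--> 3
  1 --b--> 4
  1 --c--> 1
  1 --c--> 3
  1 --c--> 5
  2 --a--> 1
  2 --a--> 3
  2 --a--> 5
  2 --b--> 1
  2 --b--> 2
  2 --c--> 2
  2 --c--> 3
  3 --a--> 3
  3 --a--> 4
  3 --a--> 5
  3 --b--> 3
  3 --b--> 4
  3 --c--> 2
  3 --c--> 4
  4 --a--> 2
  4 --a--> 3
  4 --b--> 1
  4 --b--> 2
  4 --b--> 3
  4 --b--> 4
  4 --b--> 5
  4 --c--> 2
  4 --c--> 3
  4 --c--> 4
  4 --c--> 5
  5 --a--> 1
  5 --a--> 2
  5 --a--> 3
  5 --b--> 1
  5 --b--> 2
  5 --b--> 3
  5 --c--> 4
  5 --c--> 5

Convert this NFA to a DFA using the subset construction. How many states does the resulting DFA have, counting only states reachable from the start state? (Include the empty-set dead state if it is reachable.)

Start state of the DFA: {1}.
{1} --a--> {5}  [new]
{1} --b--> {1,2,3,4}  [new]
{1} --c--> {1,3,5}  [new]
{5} --a--> {1,2,3}  [new]
{5} --b--> {1,2,3}  [seen]
{5} --c--> {4,5}  [new]
{1,2,3,4} --a--> {1,2,3,4,5}  [new]
{1,2,3,4} --b--> {1,2,3,4,5}  [seen]
{1,2,3,4} --c--> {1,2,3,4,5}  [seen]
{1,3,5} --a--> {1,2,3,4,5}  [seen]
{1,3,5} --b--> {1,2,3,4}  [seen]
{1,3,5} --c--> {1,2,3,4,5}  [seen]
{1,2,3} --a--> {1,3,4,5}  [new]
{1,2,3} --b--> {1,2,3,4}  [seen]
{1,2,3} --c--> {1,2,3,4,5}  [seen]
{4,5} --a--> {1,2,3}  [seen]
{4,5} --b--> {1,2,3,4,5}  [seen]
{4,5} --c--> {2,3,4,5}  [new]
{1,2,3,4,5} --a--> {1,2,3,4,5}  [seen]
{1,2,3,4,5} --b--> {1,2,3,4,5}  [seen]
{1,2,3,4,5} --c--> {1,2,3,4,5}  [seen]
{1,3,4,5} --a--> {1,2,3,4,5}  [seen]
{1,3,4,5} --b--> {1,2,3,4,5}  [seen]
{1,3,4,5} --c--> {1,2,3,4,5}  [seen]
{2,3,4,5} --a--> {1,2,3,4,5}  [seen]
{2,3,4,5} --b--> {1,2,3,4,5}  [seen]
{2,3,4,5} --c--> {2,3,4,5}  [seen]
Reachable DFA states: {1}, {5}, {1,2,3,4}, {1,3,5}, {1,2,3}, {4,5}, {1,2,3,4,5}, {1,3,4,5}, {2,3,4,5}.

9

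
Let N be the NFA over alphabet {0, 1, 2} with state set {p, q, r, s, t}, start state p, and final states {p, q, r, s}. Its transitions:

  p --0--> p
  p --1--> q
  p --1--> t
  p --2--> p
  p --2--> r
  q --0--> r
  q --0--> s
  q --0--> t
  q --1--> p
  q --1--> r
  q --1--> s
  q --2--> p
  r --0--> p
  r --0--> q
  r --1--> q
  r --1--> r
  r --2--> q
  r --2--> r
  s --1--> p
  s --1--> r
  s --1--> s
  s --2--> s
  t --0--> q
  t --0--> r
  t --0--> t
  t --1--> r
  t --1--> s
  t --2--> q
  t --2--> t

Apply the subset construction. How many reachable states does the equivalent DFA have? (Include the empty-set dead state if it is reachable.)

13

Start state of the DFA: {p}.
{p} --0--> {p}  [seen]
{p} --1--> {q, t}  [new]
{p} --2--> {p, r}  [new]
{q, t} --0--> {q, r, s, t}  [new]
{q, t} --1--> {p, r, s}  [new]
{q, t} --2--> {p, q, t}  [new]
{p, r} --0--> {p, q}  [new]
{p, r} --1--> {q, r, t}  [new]
{p, r} --2--> {p, q, r}  [new]
{q, r, s, t} --0--> {p, q, r, s, t}  [new]
{q, r, s, t} --1--> {p, q, r, s}  [new]
{q, r, s, t} --2--> {p, q, r, s, t}  [seen]
{p, r, s} --0--> {p, q}  [seen]
{p, r, s} --1--> {p, q, r, s, t}  [seen]
{p, r, s} --2--> {p, q, r, s}  [seen]
{p, q, t} --0--> {p, q, r, s, t}  [seen]
{p, q, t} --1--> {p, q, r, s, t}  [seen]
{p, q, t} --2--> {p, q, r, t}  [new]
{p, q} --0--> {p, r, s, t}  [new]
{p, q} --1--> {p, q, r, s, t}  [seen]
{p, q} --2--> {p, r}  [seen]
{q, r, t} --0--> {p, q, r, s, t}  [seen]
{q, r, t} --1--> {p, q, r, s}  [seen]
{q, r, t} --2--> {p, q, r, t}  [seen]
{p, q, r} --0--> {p, q, r, s, t}  [seen]
{p, q, r} --1--> {p, q, r, s, t}  [seen]
{p, q, r} --2--> {p, q, r}  [seen]
{p, q, r, s, t} --0--> {p, q, r, s, t}  [seen]
{p, q, r, s, t} --1--> {p, q, r, s, t}  [seen]
{p, q, r, s, t} --2--> {p, q, r, s, t}  [seen]
{p, q, r, s} --0--> {p, q, r, s, t}  [seen]
{p, q, r, s} --1--> {p, q, r, s, t}  [seen]
{p, q, r, s} --2--> {p, q, r, s}  [seen]
{p, q, r, t} --0--> {p, q, r, s, t}  [seen]
{p, q, r, t} --1--> {p, q, r, s, t}  [seen]
{p, q, r, t} --2--> {p, q, r, t}  [seen]
{p, r, s, t} --0--> {p, q, r, t}  [seen]
{p, r, s, t} --1--> {p, q, r, s, t}  [seen]
{p, r, s, t} --2--> {p, q, r, s, t}  [seen]
Reachable DFA states: {p}, {q, t}, {p, r}, {q, r, s, t}, {p, r, s}, {p, q, t}, {p, q}, {q, r, t}, {p, q, r}, {p, q, r, s, t}, {p, q, r, s}, {p, q, r, t}, {p, r, s, t}.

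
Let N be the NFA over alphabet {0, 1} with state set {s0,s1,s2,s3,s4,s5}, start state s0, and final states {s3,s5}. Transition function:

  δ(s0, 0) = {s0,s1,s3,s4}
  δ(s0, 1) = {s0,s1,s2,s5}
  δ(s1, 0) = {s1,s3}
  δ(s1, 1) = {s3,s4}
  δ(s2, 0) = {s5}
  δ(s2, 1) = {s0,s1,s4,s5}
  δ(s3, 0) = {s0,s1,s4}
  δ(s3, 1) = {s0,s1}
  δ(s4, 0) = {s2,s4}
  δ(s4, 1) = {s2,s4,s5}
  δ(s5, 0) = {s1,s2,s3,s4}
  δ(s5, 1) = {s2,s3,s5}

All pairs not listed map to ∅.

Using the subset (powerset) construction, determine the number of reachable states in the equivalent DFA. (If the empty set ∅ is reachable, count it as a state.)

5

Start state of the DFA: {s0}.
{s0} --0--> {s0,s1,s3,s4}  [new]
{s0} --1--> {s0,s1,s2,s5}  [new]
{s0,s1,s3,s4} --0--> {s0,s1,s2,s3,s4}  [new]
{s0,s1,s3,s4} --1--> {s0,s1,s2,s3,s4,s5}  [new]
{s0,s1,s2,s5} --0--> {s0,s1,s2,s3,s4,s5}  [seen]
{s0,s1,s2,s5} --1--> {s0,s1,s2,s3,s4,s5}  [seen]
{s0,s1,s2,s3,s4} --0--> {s0,s1,s2,s3,s4,s5}  [seen]
{s0,s1,s2,s3,s4} --1--> {s0,s1,s2,s3,s4,s5}  [seen]
{s0,s1,s2,s3,s4,s5} --0--> {s0,s1,s2,s3,s4,s5}  [seen]
{s0,s1,s2,s3,s4,s5} --1--> {s0,s1,s2,s3,s4,s5}  [seen]
Reachable DFA states: {s0}, {s0,s1,s3,s4}, {s0,s1,s2,s5}, {s0,s1,s2,s3,s4}, {s0,s1,s2,s3,s4,s5}.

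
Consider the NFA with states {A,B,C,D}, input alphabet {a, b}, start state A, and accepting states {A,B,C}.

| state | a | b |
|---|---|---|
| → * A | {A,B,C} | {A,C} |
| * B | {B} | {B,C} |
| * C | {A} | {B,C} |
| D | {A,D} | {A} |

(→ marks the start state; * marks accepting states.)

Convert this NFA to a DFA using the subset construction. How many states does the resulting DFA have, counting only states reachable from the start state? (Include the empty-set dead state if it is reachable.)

Start state of the DFA: {A}.
{A} --a--> {A,B,C}  [new]
{A} --b--> {A,C}  [new]
{A,B,C} --a--> {A,B,C}  [seen]
{A,B,C} --b--> {A,B,C}  [seen]
{A,C} --a--> {A,B,C}  [seen]
{A,C} --b--> {A,B,C}  [seen]
Reachable DFA states: {A}, {A,B,C}, {A,C}.

3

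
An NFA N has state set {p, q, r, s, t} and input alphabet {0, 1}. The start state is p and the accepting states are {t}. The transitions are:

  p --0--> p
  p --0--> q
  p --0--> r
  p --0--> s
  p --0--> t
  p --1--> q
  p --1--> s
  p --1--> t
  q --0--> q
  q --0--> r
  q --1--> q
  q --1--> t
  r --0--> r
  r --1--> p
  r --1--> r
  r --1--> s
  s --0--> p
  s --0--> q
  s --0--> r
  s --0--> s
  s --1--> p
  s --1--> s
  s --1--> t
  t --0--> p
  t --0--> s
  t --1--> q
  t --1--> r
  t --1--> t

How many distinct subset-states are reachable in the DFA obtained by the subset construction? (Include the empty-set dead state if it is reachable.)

Start state of the DFA: {p}.
{p} --0--> {p, q, r, s, t}  [new]
{p} --1--> {q, s, t}  [new]
{p, q, r, s, t} --0--> {p, q, r, s, t}  [seen]
{p, q, r, s, t} --1--> {p, q, r, s, t}  [seen]
{q, s, t} --0--> {p, q, r, s}  [new]
{q, s, t} --1--> {p, q, r, s, t}  [seen]
{p, q, r, s} --0--> {p, q, r, s, t}  [seen]
{p, q, r, s} --1--> {p, q, r, s, t}  [seen]
Reachable DFA states: {p}, {p, q, r, s, t}, {q, s, t}, {p, q, r, s}.

4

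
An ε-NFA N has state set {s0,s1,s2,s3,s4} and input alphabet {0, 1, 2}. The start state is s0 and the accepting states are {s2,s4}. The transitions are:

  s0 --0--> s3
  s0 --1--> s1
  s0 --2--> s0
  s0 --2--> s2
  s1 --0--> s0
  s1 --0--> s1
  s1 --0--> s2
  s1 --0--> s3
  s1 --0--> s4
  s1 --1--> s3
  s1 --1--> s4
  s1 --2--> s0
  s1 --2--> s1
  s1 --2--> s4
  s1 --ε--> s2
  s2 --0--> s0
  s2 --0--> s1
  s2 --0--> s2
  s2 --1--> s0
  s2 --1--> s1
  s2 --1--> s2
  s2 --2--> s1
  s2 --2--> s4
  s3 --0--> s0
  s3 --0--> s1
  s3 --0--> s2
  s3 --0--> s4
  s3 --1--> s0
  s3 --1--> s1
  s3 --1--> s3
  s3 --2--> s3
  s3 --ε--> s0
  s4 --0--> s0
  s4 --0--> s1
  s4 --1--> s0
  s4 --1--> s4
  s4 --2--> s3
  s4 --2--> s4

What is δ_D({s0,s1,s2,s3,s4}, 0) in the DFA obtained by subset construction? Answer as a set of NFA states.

δ(s0,0) = {s3}; δ(s1,0) = {s0,s1,s2,s3,s4}; δ(s2,0) = {s0,s1,s2}; δ(s3,0) = {s0,s1,s2,s4}; δ(s4,0) = {s0,s1}.
Union: {s0,s1,s2,s3,s4}.

{s0,s1,s2,s3,s4}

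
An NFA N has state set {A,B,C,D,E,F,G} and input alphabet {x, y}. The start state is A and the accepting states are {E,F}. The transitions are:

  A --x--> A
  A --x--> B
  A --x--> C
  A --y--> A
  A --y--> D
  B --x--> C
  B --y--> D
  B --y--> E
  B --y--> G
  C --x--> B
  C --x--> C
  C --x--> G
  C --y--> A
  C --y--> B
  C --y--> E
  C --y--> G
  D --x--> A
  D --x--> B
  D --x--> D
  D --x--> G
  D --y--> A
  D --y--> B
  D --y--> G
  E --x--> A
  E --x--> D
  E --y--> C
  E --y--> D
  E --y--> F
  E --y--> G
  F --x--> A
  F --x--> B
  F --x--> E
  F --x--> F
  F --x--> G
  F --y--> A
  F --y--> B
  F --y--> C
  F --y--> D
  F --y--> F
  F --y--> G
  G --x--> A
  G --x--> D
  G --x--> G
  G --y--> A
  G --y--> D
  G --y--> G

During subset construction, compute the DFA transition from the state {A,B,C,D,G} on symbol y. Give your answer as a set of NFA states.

δ(A,y) = {A,D}; δ(B,y) = {D,E,G}; δ(C,y) = {A,B,E,G}; δ(D,y) = {A,B,G}; δ(G,y) = {A,D,G}.
Union: {A,B,D,E,G}.

{A,B,D,E,G}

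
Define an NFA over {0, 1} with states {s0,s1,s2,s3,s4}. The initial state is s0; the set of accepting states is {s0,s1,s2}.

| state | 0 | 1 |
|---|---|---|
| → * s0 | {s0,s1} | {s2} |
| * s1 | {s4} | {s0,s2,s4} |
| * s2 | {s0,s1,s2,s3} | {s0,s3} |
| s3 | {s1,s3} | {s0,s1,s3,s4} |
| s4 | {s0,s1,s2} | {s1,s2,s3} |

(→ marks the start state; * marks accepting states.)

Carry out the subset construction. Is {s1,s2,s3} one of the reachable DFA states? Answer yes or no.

no

Start state of the DFA: {s0}.
{s0} --0--> {s0,s1}  [new]
{s0} --1--> {s2}  [new]
{s0,s1} --0--> {s0,s1,s4}  [new]
{s0,s1} --1--> {s0,s2,s4}  [new]
{s2} --0--> {s0,s1,s2,s3}  [new]
{s2} --1--> {s0,s3}  [new]
{s0,s1,s4} --0--> {s0,s1,s2,s4}  [new]
{s0,s1,s4} --1--> {s0,s1,s2,s3,s4}  [new]
{s0,s2,s4} --0--> {s0,s1,s2,s3}  [seen]
{s0,s2,s4} --1--> {s0,s1,s2,s3}  [seen]
{s0,s1,s2,s3} --0--> {s0,s1,s2,s3,s4}  [seen]
{s0,s1,s2,s3} --1--> {s0,s1,s2,s3,s4}  [seen]
{s0,s3} --0--> {s0,s1,s3}  [new]
{s0,s3} --1--> {s0,s1,s2,s3,s4}  [seen]
{s0,s1,s2,s4} --0--> {s0,s1,s2,s3,s4}  [seen]
{s0,s1,s2,s4} --1--> {s0,s1,s2,s3,s4}  [seen]
{s0,s1,s2,s3,s4} --0--> {s0,s1,s2,s3,s4}  [seen]
{s0,s1,s2,s3,s4} --1--> {s0,s1,s2,s3,s4}  [seen]
{s0,s1,s3} --0--> {s0,s1,s3,s4}  [new]
{s0,s1,s3} --1--> {s0,s1,s2,s3,s4}  [seen]
{s0,s1,s3,s4} --0--> {s0,s1,s2,s3,s4}  [seen]
{s0,s1,s3,s4} --1--> {s0,s1,s2,s3,s4}  [seen]
Reachable DFA states: {s0}, {s0,s1}, {s2}, {s0,s1,s4}, {s0,s2,s4}, {s0,s1,s2,s3}, {s0,s3}, {s0,s1,s2,s4}, {s0,s1,s2,s3,s4}, {s0,s1,s3}, {s0,s1,s3,s4}.
{s1,s2,s3} is not among them.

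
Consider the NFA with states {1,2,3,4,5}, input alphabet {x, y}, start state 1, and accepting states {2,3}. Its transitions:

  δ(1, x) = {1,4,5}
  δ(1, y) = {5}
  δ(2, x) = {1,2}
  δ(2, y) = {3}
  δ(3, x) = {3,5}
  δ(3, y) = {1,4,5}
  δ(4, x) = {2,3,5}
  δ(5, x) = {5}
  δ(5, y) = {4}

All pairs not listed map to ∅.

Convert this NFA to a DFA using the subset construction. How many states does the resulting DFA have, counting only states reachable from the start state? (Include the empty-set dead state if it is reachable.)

10

Start state of the DFA: {1}.
{1} --x--> {1,4,5}  [new]
{1} --y--> {5}  [new]
{1,4,5} --x--> {1,2,3,4,5}  [new]
{1,4,5} --y--> {4,5}  [new]
{5} --x--> {5}  [seen]
{5} --y--> {4}  [new]
{1,2,3,4,5} --x--> {1,2,3,4,5}  [seen]
{1,2,3,4,5} --y--> {1,3,4,5}  [new]
{4,5} --x--> {2,3,5}  [new]
{4,5} --y--> {4}  [seen]
{4} --x--> {2,3,5}  [seen]
{4} --y--> ∅  [new]
{1,3,4,5} --x--> {1,2,3,4,5}  [seen]
{1,3,4,5} --y--> {1,4,5}  [seen]
{2,3,5} --x--> {1,2,3,5}  [new]
{2,3,5} --y--> {1,3,4,5}  [seen]
∅ --x--> ∅  [seen]
∅ --y--> ∅  [seen]
{1,2,3,5} --x--> {1,2,3,4,5}  [seen]
{1,2,3,5} --y--> {1,3,4,5}  [seen]
Reachable DFA states: {1}, {1,4,5}, {5}, {1,2,3,4,5}, {4,5}, {4}, {1,3,4,5}, {2,3,5}, ∅, {1,2,3,5}.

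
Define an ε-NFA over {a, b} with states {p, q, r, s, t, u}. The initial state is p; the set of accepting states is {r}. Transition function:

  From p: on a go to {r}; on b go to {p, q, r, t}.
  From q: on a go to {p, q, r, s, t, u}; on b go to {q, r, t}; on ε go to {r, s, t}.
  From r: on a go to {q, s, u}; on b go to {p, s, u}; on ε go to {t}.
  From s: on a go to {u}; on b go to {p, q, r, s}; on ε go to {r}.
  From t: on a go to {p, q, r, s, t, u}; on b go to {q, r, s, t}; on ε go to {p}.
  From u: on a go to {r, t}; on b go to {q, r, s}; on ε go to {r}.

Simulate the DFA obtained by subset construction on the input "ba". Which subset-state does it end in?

{p, q, r, s, t, u}

Start: {p}.
δ(p,b) = {p, q, r, t}.
Union: {p, q, r, t}.
ε-closure gives {p, q, r, s, t}.
After b: {p, q, r, s, t}.
δ(p,a) = {r}; δ(q,a) = {p, q, r, s, t, u}; δ(r,a) = {q, s, u}; δ(s,a) = {u}; δ(t,a) = {p, q, r, s, t, u}.
Union: {p, q, r, s, t, u}.
After a: {p, q, r, s, t, u}.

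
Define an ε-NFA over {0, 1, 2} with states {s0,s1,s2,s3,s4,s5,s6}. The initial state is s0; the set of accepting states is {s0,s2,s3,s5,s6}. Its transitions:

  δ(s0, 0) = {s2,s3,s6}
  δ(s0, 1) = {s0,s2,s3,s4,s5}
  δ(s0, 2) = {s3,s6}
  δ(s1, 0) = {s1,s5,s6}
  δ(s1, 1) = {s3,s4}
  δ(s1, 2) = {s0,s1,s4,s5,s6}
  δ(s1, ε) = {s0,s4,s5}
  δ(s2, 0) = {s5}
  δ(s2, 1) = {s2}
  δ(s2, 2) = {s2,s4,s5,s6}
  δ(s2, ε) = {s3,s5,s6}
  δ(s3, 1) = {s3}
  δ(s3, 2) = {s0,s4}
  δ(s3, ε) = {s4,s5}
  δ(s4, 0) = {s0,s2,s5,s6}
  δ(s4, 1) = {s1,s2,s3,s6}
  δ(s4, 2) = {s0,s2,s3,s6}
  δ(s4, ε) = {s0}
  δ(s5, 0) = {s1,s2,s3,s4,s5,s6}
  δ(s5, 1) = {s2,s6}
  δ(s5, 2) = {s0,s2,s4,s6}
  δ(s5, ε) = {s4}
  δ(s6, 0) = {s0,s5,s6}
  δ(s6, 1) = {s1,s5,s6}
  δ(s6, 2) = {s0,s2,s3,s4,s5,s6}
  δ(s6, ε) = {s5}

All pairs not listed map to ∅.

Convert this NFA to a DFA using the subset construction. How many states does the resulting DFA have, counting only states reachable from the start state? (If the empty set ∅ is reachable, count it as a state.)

Start state of the DFA: {s0} (ε-closure of the NFA start).
{s0} --0--> {s0,s2,s3,s4,s5,s6}  [new]
{s0} --1--> {s0,s2,s3,s4,s5,s6}  [seen]
{s0} --2--> {s0,s3,s4,s5,s6}  [new]
{s0,s2,s3,s4,s5,s6} --0--> {s0,s1,s2,s3,s4,s5,s6}  [new]
{s0,s2,s3,s4,s5,s6} --1--> {s0,s1,s2,s3,s4,s5,s6}  [seen]
{s0,s2,s3,s4,s5,s6} --2--> {s0,s2,s3,s4,s5,s6}  [seen]
{s0,s3,s4,s5,s6} --0--> {s0,s1,s2,s3,s4,s5,s6}  [seen]
{s0,s3,s4,s5,s6} --1--> {s0,s1,s2,s3,s4,s5,s6}  [seen]
{s0,s3,s4,s5,s6} --2--> {s0,s2,s3,s4,s5,s6}  [seen]
{s0,s1,s2,s3,s4,s5,s6} --0--> {s0,s1,s2,s3,s4,s5,s6}  [seen]
{s0,s1,s2,s3,s4,s5,s6} --1--> {s0,s1,s2,s3,s4,s5,s6}  [seen]
{s0,s1,s2,s3,s4,s5,s6} --2--> {s0,s1,s2,s3,s4,s5,s6}  [seen]
Reachable DFA states: {s0}, {s0,s2,s3,s4,s5,s6}, {s0,s3,s4,s5,s6}, {s0,s1,s2,s3,s4,s5,s6}.

4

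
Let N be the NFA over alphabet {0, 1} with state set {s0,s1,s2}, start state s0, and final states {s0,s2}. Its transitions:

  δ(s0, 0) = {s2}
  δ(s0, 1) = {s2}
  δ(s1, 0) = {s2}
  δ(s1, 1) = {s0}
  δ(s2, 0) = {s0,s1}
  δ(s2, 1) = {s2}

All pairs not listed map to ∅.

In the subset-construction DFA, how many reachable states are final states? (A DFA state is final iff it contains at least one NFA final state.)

5

Start state of the DFA: {s0}.
{s0} --0--> {s2}  [new]
{s0} --1--> {s2}  [seen]
{s2} --0--> {s0,s1}  [new]
{s2} --1--> {s2}  [seen]
{s0,s1} --0--> {s2}  [seen]
{s0,s1} --1--> {s0,s2}  [new]
{s0,s2} --0--> {s0,s1,s2}  [new]
{s0,s2} --1--> {s2}  [seen]
{s0,s1,s2} --0--> {s0,s1,s2}  [seen]
{s0,s1,s2} --1--> {s0,s2}  [seen]
Reachable DFA states: {s0}, {s2}, {s0,s1}, {s0,s2}, {s0,s1,s2}.
Accepting DFA states (contain an NFA accepting state): {s0}, {s2}, {s0,s1}, {s0,s2}, {s0,s1,s2}.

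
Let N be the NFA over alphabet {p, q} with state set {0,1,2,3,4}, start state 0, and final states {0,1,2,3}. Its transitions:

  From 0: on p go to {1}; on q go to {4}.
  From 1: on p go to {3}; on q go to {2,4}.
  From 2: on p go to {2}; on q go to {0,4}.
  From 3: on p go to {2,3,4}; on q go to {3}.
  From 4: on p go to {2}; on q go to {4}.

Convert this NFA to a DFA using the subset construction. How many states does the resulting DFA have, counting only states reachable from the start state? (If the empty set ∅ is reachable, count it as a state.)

Start state of the DFA: {0}.
{0} --p--> {1}  [new]
{0} --q--> {4}  [new]
{1} --p--> {3}  [new]
{1} --q--> {2,4}  [new]
{4} --p--> {2}  [new]
{4} --q--> {4}  [seen]
{3} --p--> {2,3,4}  [new]
{3} --q--> {3}  [seen]
{2,4} --p--> {2}  [seen]
{2,4} --q--> {0,4}  [new]
{2} --p--> {2}  [seen]
{2} --q--> {0,4}  [seen]
{2,3,4} --p--> {2,3,4}  [seen]
{2,3,4} --q--> {0,3,4}  [new]
{0,4} --p--> {1,2}  [new]
{0,4} --q--> {4}  [seen]
{0,3,4} --p--> {1,2,3,4}  [new]
{0,3,4} --q--> {3,4}  [new]
{1,2} --p--> {2,3}  [new]
{1,2} --q--> {0,2,4}  [new]
{1,2,3,4} --p--> {2,3,4}  [seen]
{1,2,3,4} --q--> {0,2,3,4}  [new]
{3,4} --p--> {2,3,4}  [seen]
{3,4} --q--> {3,4}  [seen]
{2,3} --p--> {2,3,4}  [seen]
{2,3} --q--> {0,3,4}  [seen]
{0,2,4} --p--> {1,2}  [seen]
{0,2,4} --q--> {0,4}  [seen]
{0,2,3,4} --p--> {1,2,3,4}  [seen]
{0,2,3,4} --q--> {0,3,4}  [seen]
Reachable DFA states: {0}, {1}, {4}, {3}, {2,4}, {2}, {2,3,4}, {0,4}, {0,3,4}, {1,2}, {1,2,3,4}, {3,4}, {2,3}, {0,2,4}, {0,2,3,4}.

15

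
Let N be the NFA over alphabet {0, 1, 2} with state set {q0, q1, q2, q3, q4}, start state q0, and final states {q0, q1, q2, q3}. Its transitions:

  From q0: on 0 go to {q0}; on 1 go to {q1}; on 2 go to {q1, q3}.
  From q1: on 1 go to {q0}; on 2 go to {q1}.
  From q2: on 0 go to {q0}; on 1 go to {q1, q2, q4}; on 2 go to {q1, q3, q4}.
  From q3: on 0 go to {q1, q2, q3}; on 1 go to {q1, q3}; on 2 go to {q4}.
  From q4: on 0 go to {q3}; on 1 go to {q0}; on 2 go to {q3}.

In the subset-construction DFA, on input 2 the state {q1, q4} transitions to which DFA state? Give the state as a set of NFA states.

δ(q1,2) = {q1}; δ(q4,2) = {q3}.
Union: {q1, q3}.

{q1, q3}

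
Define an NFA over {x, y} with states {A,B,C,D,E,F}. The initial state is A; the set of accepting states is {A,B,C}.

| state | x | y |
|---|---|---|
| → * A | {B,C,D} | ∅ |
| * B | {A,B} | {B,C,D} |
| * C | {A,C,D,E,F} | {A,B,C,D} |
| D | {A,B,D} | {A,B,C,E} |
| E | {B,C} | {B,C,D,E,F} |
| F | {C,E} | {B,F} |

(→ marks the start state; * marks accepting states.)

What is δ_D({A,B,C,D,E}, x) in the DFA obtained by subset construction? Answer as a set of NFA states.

{A,B,C,D,E,F}

δ(A,x) = {B,C,D}; δ(B,x) = {A,B}; δ(C,x) = {A,C,D,E,F}; δ(D,x) = {A,B,D}; δ(E,x) = {B,C}.
Union: {A,B,C,D,E,F}.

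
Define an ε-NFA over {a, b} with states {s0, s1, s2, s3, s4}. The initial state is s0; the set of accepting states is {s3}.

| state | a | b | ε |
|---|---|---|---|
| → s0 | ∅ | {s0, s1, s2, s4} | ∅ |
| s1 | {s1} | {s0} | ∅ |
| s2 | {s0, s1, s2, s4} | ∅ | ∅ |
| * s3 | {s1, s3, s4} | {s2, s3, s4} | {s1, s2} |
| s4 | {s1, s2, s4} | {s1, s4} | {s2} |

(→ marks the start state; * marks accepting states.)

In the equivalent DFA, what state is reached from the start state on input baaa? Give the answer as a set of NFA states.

Start: {s0}.
δ(s0,b) = {s0, s1, s2, s4}.
Union: {s0, s1, s2, s4}.
After b: {s0, s1, s2, s4}.
δ(s0,a) = ∅; δ(s1,a) = {s1}; δ(s2,a) = {s0, s1, s2, s4}; δ(s4,a) = {s1, s2, s4}.
Union: {s0, s1, s2, s4}.
After a: {s0, s1, s2, s4}.
δ(s0,a) = ∅; δ(s1,a) = {s1}; δ(s2,a) = {s0, s1, s2, s4}; δ(s4,a) = {s1, s2, s4}.
Union: {s0, s1, s2, s4}.
After a: {s0, s1, s2, s4}.
δ(s0,a) = ∅; δ(s1,a) = {s1}; δ(s2,a) = {s0, s1, s2, s4}; δ(s4,a) = {s1, s2, s4}.
Union: {s0, s1, s2, s4}.
After a: {s0, s1, s2, s4}.

{s0, s1, s2, s4}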